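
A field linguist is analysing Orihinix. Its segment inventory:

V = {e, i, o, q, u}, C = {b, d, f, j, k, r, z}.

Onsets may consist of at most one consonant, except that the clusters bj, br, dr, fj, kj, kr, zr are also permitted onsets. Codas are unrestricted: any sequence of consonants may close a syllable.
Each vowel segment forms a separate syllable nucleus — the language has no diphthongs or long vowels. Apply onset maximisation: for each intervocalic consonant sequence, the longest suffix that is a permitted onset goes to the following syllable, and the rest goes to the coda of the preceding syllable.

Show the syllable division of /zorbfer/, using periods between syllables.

The vowels are o, e — 2 nuclei, so 2 syllables.
Between /o/ (V1) and /e/ (V2): cluster /rbf/ — the longest permitted-onset suffix is /f/; onset = /f/, preceding coda = /rb/.

zorb.fer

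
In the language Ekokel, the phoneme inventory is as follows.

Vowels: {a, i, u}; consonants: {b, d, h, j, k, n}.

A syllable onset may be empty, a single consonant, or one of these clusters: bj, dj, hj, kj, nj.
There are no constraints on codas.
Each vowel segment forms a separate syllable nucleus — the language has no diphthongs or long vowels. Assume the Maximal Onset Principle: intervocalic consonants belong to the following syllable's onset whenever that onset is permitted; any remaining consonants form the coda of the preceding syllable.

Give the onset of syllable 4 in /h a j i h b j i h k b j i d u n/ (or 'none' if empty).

Nuclei (vowels): a, i, i, i, u → 5 syllables.
σ1/σ2 boundary: just /j/ — single C goes to the following onset.
σ2/σ3 boundary: /hbj/ splits as /h/ + /bj/ (/bj/ is the longest suffix that is a licit onset).
σ3/σ4 boundary: cluster /hkbj/ — the longest permitted-onset suffix is /bj/; onset = /bj/, preceding coda = /hk/.
σ4/σ5 boundary: /d/ is a single consonant, so it becomes the next onset.
Putting it together: ha.jih.bjihk.bji.dun.
Syllable 4 is /bji/: onset /bj/, nucleus /i/, coda ∅.

bj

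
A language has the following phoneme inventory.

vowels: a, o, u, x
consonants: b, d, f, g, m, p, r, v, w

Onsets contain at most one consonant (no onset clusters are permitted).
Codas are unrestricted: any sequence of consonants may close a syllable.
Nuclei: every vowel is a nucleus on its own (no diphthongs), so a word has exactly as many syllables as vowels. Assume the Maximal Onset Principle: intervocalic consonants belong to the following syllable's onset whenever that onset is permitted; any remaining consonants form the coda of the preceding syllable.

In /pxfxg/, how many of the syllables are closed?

1

Vowels present: x, x; each is a nucleus, giving 2 syllables.
Between /x/ (V1) and /x/ (V2): just /f/ — single C goes to the following onset.
Syllabification: px.fxg.
Classifying each syllable: /px/ (open), /fxg/ (closed).
Closed syllables: 1.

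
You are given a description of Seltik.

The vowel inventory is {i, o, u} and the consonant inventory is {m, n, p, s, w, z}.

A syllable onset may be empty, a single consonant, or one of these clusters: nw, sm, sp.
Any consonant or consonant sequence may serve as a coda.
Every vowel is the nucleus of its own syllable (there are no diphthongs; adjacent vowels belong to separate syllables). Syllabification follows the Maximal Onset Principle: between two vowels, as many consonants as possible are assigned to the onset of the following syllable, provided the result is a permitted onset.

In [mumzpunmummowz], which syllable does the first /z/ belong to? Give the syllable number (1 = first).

1

The vowels are u, u, u, o — 4 nuclei, so 4 syllables.
/u…u/ gap (V1→V2): /mzp/ splits as /mz/ + /p/ (/p/ is the longest suffix that is a licit onset).
/u…u/ gap (V2→V3): /nm/ splits as /n/ + /m/ (/m/ is the longest suffix that is a licit onset).
/u…o/ gap (V3→V4): /mm/ splits as /m/ + /m/ (/m/ is the longest suffix that is a licit onset).
Result: mumz.pun.mum.mowz.
The first /z/ is in the coda of syllable 1 (/mumz/).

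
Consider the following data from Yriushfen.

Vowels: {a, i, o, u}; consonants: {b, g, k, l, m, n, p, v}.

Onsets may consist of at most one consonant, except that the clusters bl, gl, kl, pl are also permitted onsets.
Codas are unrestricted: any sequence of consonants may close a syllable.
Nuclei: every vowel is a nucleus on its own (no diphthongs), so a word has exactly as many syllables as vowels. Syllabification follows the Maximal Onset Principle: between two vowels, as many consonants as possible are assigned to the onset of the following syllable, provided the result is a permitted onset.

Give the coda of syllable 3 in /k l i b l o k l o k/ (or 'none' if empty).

Nuclei (vowels): i, o, o → 3 syllables.
σ1/σ2 boundary: /bl/ is a licit onset in full, so it all attaches to the next syllable.
σ2/σ3 boundary: /kl/ — entire cluster is a permitted onset → onset /kl/, coda ∅.
So the parse is kli.blo.klok.
Syllable 3 is /klok/: onset /kl/, nucleus /o/, coda /k/.

k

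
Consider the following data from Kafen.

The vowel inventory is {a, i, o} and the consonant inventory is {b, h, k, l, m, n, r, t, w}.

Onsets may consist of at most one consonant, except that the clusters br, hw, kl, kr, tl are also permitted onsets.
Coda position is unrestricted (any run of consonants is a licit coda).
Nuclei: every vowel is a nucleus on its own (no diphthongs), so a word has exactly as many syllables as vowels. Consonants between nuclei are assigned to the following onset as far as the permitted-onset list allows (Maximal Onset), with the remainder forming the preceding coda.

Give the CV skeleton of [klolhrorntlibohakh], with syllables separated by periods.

CCVCC.CVCC.CCV.CV.CVCC

Vowels present: o, o, i, o, a; each is a nucleus, giving 5 syllables.
Between /o/ (V1) and /o/ (V2): /lhr/ — longest licit onset from the right is /r/, leaving /lh/ as coda.
Between /o/ (V2) and /i/ (V3): /rntl/; trying suffixes from longest down, /tl/ is the first permitted one, so coda /rn/ | onset /tl/.
Between /i/ (V3) and /o/ (V4): /b/ → onset of the next syllable (single consonants are always licit onsets).
Between /o/ (V4) and /a/ (V5): /h/ → onset of the next syllable (single consonants are always licit onsets).
Result: klolh.rorn.tli.bo.hakh.
Mapping each syllable to C/V: /klolh/ → CCVCC, /rorn/ → CVCC, /tli/ → CCV, /bo/ → CV, /hakh/ → CVCC.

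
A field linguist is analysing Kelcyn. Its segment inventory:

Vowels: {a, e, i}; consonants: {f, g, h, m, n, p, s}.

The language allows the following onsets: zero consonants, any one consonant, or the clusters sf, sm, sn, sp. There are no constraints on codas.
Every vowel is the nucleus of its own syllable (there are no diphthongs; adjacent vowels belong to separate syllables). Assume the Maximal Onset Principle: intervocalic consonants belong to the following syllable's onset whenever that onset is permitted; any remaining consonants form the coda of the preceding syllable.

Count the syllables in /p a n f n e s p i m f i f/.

4

Vowels present: a, e, i, i; each is a nucleus, giving 4 syllables.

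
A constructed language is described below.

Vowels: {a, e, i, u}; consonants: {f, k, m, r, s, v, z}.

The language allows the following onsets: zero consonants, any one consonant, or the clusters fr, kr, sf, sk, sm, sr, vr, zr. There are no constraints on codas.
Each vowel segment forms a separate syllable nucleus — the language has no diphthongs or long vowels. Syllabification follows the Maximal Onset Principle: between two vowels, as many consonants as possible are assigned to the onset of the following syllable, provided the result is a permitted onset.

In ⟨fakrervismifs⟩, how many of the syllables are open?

2

Nuclei (vowels): a, e, i, i → 4 syllables.
Between /a/ (V1) and /e/ (V2): /kr/ is a licit onset in full, so it all attaches to the next syllable.
Between /e/ (V2) and /i/ (V3): /rv/ splits as /r/ + /v/ (/v/ is the longest suffix that is a licit onset).
Between /i/ (V3) and /i/ (V4): /sm/ is a licit onset in full, so it all attaches to the next syllable.
So the parse is fa.krer.vi.smifs.
Classifying each syllable: /fa/ (open), /krer/ (closed), /vi/ (open), /smifs/ (closed).
Open syllables: 2.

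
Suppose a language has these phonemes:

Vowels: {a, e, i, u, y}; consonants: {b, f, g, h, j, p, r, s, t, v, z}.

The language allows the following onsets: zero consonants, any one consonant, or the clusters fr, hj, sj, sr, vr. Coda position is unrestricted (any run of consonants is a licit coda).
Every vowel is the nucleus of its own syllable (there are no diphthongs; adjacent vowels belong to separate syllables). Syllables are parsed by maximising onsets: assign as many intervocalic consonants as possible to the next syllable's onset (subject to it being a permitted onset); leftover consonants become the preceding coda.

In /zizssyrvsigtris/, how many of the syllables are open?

0

Nuclei (vowels): i, y, i, i → 4 syllables.
/i…y/ gap (V1→V2): /zss/ — longest licit onset from the right is /s/, leaving /zs/ as coda.
/y…i/ gap (V2→V3): /rvs/ splits as /rv/ + /s/ (/s/ is the longest suffix that is a licit onset).
/i…i/ gap (V3→V4): /gtr/ splits as /gt/ + /r/ (/r/ is the longest suffix that is a licit onset).
Syllabification: zizs.syrv.sigt.ris.
Classifying each syllable: /zizs/ (closed), /syrv/ (closed), /sigt/ (closed), /ris/ (closed).
Open syllables: 0.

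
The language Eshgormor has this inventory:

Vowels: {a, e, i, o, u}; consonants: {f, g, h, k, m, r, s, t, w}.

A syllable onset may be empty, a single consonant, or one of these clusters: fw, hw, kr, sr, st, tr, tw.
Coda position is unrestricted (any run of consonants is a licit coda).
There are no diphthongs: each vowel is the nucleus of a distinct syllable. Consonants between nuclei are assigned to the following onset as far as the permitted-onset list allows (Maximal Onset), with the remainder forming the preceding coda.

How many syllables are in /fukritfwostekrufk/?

The vowels are u, i, o, e, u — 5 nuclei, so 5 syllables.

5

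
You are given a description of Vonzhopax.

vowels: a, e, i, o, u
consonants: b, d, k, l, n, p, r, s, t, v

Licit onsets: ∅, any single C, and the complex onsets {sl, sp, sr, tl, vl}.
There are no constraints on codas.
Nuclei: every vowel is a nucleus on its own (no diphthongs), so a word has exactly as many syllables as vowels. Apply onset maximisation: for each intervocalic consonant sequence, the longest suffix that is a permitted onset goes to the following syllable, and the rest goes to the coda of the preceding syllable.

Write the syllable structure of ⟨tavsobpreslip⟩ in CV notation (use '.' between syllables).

CVC.CVCC.CV.CCVC

Vowels present: a, o, e, i; each is a nucleus, giving 4 syllables.
V1 /a/ – V2 /o/: cluster /vs/ — the longest permitted-onset suffix is /s/; onset = /s/, preceding coda = /v/.
V2 /o/ – V3 /e/: cluster /bpr/ — the longest permitted-onset suffix is /r/; onset = /r/, preceding coda = /bp/.
V3 /e/ – V4 /i/: /sl/ is a licit onset in full, so it all attaches to the next syllable.
Syllabification: tav.sobp.re.slip.
Mapping each syllable to C/V: /tav/ → CVC, /sobp/ → CVCC, /re/ → CV, /slip/ → CCVC.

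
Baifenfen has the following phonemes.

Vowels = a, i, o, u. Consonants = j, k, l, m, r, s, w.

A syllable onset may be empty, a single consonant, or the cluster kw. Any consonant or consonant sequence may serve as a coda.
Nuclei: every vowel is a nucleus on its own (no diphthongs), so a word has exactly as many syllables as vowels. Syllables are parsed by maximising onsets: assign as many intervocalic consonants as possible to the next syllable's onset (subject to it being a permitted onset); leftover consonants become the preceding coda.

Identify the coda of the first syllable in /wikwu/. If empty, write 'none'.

none

The vowels are i, u — 2 nuclei, so 2 syllables.
σ1/σ2 boundary: /kw/ — entire cluster is a permitted onset → onset /kw/, coda ∅.
Result: wi.kwu.
Syllable 1 is /wi/: onset /w/, nucleus /i/, coda ∅.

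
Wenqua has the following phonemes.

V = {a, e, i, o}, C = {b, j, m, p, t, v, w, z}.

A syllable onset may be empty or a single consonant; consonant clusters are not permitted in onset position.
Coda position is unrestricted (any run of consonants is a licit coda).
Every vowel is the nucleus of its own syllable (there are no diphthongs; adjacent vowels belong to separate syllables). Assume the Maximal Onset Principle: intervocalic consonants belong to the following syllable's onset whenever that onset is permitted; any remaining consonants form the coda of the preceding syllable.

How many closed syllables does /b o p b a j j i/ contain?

Vowels present: o, a, i; each is a nucleus, giving 3 syllables.
/o…a/ gap (V1→V2): /pb/ — longest licit onset from the right is /b/, leaving /p/ as coda.
/a…i/ gap (V2→V3): /jj/ splits as /j/ + /j/ (/j/ is the longest suffix that is a licit onset).
Syllabification: bop.baj.ji.
Classifying each syllable: /bop/ (closed), /baj/ (closed), /ji/ (open).
Closed syllables: 2.

2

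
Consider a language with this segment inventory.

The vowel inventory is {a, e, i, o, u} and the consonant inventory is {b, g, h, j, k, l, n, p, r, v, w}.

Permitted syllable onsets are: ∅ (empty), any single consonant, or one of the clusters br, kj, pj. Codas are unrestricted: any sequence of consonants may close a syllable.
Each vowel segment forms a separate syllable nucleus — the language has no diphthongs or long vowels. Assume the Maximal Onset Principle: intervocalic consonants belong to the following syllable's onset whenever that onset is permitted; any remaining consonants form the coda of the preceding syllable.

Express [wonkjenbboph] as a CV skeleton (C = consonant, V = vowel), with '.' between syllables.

The vowels are o, e, o — 3 nuclei, so 3 syllables.
σ1/σ2 boundary: /nkj/ splits as /n/ + /kj/ (/kj/ is the longest suffix that is a licit onset).
σ2/σ3 boundary: /nbb/; trying suffixes from longest down, /b/ is the first permitted one, so coda /nb/ | onset /b/.
Result: won.kjenb.boph.
Mapping each syllable to C/V: /won/ → CVC, /kjenb/ → CCVCC, /boph/ → CVCC.

CVC.CCVCC.CVCC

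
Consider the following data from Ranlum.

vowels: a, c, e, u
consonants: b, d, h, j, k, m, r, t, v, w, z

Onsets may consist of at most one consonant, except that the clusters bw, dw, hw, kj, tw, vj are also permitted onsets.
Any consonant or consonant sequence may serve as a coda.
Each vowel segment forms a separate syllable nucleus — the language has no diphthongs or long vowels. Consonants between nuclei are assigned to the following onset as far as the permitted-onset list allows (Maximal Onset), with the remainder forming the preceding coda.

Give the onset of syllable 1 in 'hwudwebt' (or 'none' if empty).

hw

The vowels are u, e — 2 nuclei, so 2 syllables.
σ1/σ2 boundary: cluster /dw/ — /dw/ is itself a permitted onset, so the whole cluster goes right; preceding coda = ∅.
Putting it together: hwu.dwebt.
Syllable 1 is /hwu/: onset /hw/, nucleus /u/, coda ∅.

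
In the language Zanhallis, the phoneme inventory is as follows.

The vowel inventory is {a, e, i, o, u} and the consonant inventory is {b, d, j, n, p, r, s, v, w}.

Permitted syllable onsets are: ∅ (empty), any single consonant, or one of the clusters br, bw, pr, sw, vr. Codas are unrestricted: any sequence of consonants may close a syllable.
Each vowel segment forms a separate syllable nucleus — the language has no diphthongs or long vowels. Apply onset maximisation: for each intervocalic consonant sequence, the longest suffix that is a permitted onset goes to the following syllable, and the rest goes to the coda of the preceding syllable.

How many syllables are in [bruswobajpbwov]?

Vowels present: u, o, a, o; each is a nucleus, giving 4 syllables.

4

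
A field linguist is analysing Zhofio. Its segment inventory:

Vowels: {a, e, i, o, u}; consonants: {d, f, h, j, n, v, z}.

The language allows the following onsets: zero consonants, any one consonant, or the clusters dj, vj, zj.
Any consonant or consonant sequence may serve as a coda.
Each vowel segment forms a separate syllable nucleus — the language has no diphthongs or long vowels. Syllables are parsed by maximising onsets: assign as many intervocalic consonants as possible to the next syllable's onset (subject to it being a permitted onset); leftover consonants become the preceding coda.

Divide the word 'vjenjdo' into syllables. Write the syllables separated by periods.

The vowels are e, o — 2 nuclei, so 2 syllables.
Between /e/ (V1) and /o/ (V2): cluster /njd/ — the longest permitted-onset suffix is /d/; onset = /d/, preceding coda = /nj/.

vjenj.do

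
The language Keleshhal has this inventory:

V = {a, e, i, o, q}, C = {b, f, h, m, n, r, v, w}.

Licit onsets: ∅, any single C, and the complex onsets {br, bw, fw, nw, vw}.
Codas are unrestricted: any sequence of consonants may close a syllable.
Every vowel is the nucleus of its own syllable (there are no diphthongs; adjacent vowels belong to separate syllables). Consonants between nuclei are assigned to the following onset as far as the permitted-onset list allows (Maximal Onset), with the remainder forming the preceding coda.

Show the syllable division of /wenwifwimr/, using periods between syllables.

we.nwi.fwimr

Nuclei (vowels): e, i, i → 3 syllables.
Between /e/ (V1) and /i/ (V2): /nw/ — entire cluster is a permitted onset → onset /nw/, coda ∅.
Between /i/ (V2) and /i/ (V3): /fw/ is a licit onset in full, so it all attaches to the next syllable.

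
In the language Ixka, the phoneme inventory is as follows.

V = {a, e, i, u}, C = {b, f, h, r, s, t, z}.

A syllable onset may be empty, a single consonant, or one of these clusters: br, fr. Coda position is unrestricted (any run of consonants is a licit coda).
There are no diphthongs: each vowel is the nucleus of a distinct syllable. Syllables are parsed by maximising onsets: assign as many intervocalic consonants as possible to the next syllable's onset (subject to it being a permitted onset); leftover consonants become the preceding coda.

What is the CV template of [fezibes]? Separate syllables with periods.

CV.CV.CVC

Nuclei (vowels): e, i, e → 3 syllables.
Between /e/ (V1) and /i/ (V2): /z/ is a single consonant, so it becomes the next onset.
Between /i/ (V2) and /e/ (V3): /b/ is a single consonant, so it becomes the next onset.
Result: fe.zi.bes.
Mapping each syllable to C/V: /fe/ → CV, /zi/ → CV, /bes/ → CVC.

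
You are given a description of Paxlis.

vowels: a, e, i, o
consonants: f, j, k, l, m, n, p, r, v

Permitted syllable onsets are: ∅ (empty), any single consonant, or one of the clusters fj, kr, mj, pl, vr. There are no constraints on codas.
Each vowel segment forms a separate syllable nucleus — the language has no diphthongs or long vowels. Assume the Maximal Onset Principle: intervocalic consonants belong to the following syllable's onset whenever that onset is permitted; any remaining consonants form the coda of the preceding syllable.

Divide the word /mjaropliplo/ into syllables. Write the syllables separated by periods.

mja.ro.pli.plo

The vowels are a, o, i, o — 4 nuclei, so 4 syllables.
/a…o/ gap (V1→V2): /r/ → onset of the next syllable (single consonants are always licit onsets).
/o…i/ gap (V2→V3): /pl/ — entire cluster is a permitted onset → onset /pl/, coda ∅.
/i…o/ gap (V3→V4): /pl/ — entire cluster is a permitted onset → onset /pl/, coda ∅.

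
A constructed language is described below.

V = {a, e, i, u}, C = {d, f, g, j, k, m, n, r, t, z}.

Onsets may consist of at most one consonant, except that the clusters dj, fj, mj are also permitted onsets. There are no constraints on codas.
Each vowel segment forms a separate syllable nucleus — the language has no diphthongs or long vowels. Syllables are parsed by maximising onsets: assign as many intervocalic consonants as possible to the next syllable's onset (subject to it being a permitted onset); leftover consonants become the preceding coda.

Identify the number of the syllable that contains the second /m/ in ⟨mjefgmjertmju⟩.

The vowels are e, e, u — 3 nuclei, so 3 syllables.
Between /e/ (V1) and /e/ (V2): /fgmj/ splits as /fg/ + /mj/ (/mj/ is the longest suffix that is a licit onset).
Between /e/ (V2) and /u/ (V3): /rtmj/ splits as /rt/ + /mj/ (/mj/ is the longest suffix that is a licit onset).
So the parse is mjefg.mjert.mju.
The second /m/ is in the onset of syllable 2 (/mjert/).

2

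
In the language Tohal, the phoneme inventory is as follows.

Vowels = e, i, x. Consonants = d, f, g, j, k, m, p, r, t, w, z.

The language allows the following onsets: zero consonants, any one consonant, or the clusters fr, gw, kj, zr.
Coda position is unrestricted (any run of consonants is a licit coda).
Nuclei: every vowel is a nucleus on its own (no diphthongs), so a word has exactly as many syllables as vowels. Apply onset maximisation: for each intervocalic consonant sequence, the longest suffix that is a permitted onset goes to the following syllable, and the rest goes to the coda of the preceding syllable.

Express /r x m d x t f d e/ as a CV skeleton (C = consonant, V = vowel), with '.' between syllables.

CVC.CVCC.CV

The vowels are x, x, e — 3 nuclei, so 3 syllables.
/x…x/ gap (V1→V2): cluster /md/ — the longest permitted-onset suffix is /d/; onset = /d/, preceding coda = /m/.
/x…e/ gap (V2→V3): /tfd/ splits as /tf/ + /d/ (/d/ is the longest suffix that is a licit onset).
Syllabification: rxm.dxtf.de.
Mapping each syllable to C/V: /rxm/ → CVC, /dxtf/ → CVCC, /de/ → CV.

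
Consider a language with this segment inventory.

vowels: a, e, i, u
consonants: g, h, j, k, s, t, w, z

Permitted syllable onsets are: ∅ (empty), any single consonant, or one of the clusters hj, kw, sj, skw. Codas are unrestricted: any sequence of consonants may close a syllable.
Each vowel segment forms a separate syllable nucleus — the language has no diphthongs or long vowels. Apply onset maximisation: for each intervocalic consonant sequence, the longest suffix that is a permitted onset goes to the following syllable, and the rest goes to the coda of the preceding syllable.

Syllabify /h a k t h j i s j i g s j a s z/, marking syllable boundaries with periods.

hakt.hji.sjig.sjasz

Vowels present: a, i, i, a; each is a nucleus, giving 4 syllables.
V1 /a/ – V2 /i/: /kthj/ — longest licit onset from the right is /hj/, leaving /kt/ as coda.
V2 /i/ – V3 /i/: /sj/ — entire cluster is a permitted onset → onset /sj/, coda ∅.
V3 /i/ – V4 /a/: /gsj/ — longest licit onset from the right is /sj/, leaving /g/ as coda.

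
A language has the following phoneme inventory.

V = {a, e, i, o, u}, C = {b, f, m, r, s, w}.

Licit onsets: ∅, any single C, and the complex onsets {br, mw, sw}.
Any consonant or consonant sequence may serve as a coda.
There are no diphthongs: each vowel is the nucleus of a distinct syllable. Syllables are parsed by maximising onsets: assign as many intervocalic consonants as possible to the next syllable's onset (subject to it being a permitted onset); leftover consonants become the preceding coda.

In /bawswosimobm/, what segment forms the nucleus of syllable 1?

The vowels are a, o, i, o — 4 nuclei, so 4 syllables.
The first nucleus (vowel 1 from the left) is /a/.

a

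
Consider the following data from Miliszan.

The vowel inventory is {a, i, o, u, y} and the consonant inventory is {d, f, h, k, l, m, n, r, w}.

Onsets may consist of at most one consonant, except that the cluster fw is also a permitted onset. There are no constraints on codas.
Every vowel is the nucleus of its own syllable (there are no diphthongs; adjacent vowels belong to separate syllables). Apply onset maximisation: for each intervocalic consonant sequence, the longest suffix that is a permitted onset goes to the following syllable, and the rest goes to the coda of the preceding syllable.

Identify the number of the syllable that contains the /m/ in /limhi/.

1

The vowels are i, i — 2 nuclei, so 2 syllables.
V1 /i/ – V2 /i/: /mh/ splits as /m/ + /h/ (/h/ is the longest suffix that is a licit onset).
Syllabification: lim.hi.
The /m/ is in the coda of syllable 1 (/lim/).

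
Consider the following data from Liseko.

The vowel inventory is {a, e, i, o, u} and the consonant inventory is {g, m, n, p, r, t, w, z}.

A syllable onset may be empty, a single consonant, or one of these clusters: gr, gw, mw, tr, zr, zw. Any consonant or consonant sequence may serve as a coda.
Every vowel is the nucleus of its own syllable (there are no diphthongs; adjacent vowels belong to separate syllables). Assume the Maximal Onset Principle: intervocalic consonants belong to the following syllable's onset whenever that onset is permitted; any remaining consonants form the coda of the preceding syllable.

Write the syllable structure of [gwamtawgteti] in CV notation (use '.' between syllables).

CCVC.CVCC.CV.CV

Vowels present: a, a, e, i; each is a nucleus, giving 4 syllables.
/a…a/ gap (V1→V2): /mt/ splits as /m/ + /t/ (/t/ is the longest suffix that is a licit onset).
/a…e/ gap (V2→V3): cluster /wgt/ — the longest permitted-onset suffix is /t/; onset = /t/, preceding coda = /wg/.
/e…i/ gap (V3→V4): /t/ is a single consonant, so it becomes the next onset.
So the parse is gwam.tawg.te.ti.
Mapping each syllable to C/V: /gwam/ → CCVC, /tawg/ → CVCC, /te/ → CV, /ti/ → CV.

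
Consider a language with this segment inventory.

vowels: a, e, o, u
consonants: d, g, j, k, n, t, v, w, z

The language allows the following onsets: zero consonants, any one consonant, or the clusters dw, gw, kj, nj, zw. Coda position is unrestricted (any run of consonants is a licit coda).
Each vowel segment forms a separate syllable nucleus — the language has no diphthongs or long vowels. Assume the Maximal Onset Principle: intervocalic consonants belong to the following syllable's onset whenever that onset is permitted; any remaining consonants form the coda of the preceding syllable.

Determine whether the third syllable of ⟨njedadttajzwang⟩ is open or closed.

The vowels are e, a, a, a — 4 nuclei, so 4 syllables.
Between /e/ (V1) and /a/ (V2): /d/ → onset of the next syllable (single consonants are always licit onsets).
Between /a/ (V2) and /a/ (V3): /dtt/ — longest licit onset from the right is /t/, leaving /dt/ as coda.
Between /a/ (V3) and /a/ (V4): /jzw/ — longest licit onset from the right is /zw/, leaving /j/ as coda.
Putting it together: nje.dadt.taj.zwang.
Syllable 3 is /taj/ with coda /j/, so it is closed.

closed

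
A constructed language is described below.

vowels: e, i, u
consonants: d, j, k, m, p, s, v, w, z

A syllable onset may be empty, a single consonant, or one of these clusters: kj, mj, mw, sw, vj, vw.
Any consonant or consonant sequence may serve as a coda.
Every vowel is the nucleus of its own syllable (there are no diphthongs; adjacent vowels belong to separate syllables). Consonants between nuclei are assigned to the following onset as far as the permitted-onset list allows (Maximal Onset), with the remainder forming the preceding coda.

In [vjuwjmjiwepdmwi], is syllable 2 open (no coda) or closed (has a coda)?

open

Nuclei (vowels): u, i, e, i → 4 syllables.
/u…i/ gap (V1→V2): /wjmj/ splits as /wj/ + /mj/ (/mj/ is the longest suffix that is a licit onset).
/i…e/ gap (V2→V3): /w/ → onset of the next syllable (single consonants are always licit onsets).
/e…i/ gap (V3→V4): /pdmw/; trying suffixes from longest down, /mw/ is the first permitted one, so coda /pd/ | onset /mw/.
So the parse is vjuwj.mji.wepd.mwi.
Syllable 2 is /mji/; it ends in its nucleus with no coda, so it is open.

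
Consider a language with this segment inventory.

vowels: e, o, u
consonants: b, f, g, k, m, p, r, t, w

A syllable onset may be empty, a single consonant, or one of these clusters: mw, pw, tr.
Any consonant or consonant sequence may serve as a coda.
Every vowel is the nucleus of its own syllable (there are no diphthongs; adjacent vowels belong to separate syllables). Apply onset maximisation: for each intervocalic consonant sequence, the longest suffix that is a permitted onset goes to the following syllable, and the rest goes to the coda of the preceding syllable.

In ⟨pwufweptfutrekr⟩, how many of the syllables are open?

1

The vowels are u, e, u, e — 4 nuclei, so 4 syllables.
Between /u/ (V1) and /e/ (V2): /fw/; trying suffixes from longest down, /w/ is the first permitted one, so coda /f/ | onset /w/.
Between /e/ (V2) and /u/ (V3): /ptf/; trying suffixes from longest down, /f/ is the first permitted one, so coda /pt/ | onset /f/.
Between /u/ (V3) and /e/ (V4): cluster /tr/ — /tr/ is itself a permitted onset, so the whole cluster goes right; preceding coda = ∅.
Putting it together: pwuf.wept.fu.trekr.
Classifying each syllable: /pwuf/ (closed), /wept/ (closed), /fu/ (open), /trekr/ (closed).
Open syllables: 1.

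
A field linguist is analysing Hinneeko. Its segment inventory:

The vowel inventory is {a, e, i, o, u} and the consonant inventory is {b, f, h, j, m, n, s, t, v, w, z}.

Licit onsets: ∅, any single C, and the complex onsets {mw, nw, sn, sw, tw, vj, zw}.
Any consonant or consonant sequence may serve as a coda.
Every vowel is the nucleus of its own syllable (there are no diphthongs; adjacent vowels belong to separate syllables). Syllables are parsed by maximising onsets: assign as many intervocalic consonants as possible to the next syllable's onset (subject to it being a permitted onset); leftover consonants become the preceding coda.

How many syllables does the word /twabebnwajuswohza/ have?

6

The vowels are a, e, a, u, o, a — 6 nuclei, so 6 syllables.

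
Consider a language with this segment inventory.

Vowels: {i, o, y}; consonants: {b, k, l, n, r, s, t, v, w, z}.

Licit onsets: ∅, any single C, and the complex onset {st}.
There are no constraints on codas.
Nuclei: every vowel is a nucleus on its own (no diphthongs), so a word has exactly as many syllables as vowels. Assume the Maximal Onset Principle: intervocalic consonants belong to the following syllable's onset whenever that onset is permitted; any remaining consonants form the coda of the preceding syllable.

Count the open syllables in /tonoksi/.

Nuclei (vowels): o, o, i → 3 syllables.
σ1/σ2 boundary: /n/ is a single consonant, so it becomes the next onset.
σ2/σ3 boundary: /ks/ — longest licit onset from the right is /s/, leaving /k/ as coda.
Putting it together: to.nok.si.
Classifying each syllable: /to/ (open), /nok/ (closed), /si/ (open).
Open syllables: 2.

2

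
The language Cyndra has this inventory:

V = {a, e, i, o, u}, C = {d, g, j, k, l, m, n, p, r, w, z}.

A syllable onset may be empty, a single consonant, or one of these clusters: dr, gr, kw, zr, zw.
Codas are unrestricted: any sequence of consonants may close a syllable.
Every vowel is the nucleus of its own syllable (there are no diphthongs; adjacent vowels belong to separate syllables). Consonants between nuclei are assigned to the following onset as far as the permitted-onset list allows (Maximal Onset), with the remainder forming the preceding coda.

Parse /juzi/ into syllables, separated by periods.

ju.zi

Nuclei (vowels): u, i → 2 syllables.
Between /u/ (V1) and /i/ (V2): /z/ is a single consonant, so it becomes the next onset.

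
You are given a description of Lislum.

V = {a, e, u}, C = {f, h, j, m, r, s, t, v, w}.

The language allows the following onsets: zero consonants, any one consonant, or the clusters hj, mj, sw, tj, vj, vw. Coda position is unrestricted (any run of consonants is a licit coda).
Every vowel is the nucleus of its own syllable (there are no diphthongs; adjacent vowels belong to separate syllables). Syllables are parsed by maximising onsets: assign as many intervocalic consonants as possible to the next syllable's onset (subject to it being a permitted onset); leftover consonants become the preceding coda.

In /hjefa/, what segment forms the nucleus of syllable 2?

Vowels present: e, a; each is a nucleus, giving 2 syllables.
The second nucleus (vowel 2 from the left) is /a/.

a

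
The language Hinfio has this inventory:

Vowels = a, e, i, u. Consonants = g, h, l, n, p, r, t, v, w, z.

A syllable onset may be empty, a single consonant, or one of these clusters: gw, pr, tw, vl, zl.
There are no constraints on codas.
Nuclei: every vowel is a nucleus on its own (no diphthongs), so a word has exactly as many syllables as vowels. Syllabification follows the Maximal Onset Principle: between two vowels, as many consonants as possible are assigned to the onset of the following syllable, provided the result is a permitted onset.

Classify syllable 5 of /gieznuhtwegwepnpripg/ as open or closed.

closed

Nuclei (vowels): i, e, u, e, e, i → 6 syllables.
σ1/σ2 boundary: no consonants, so the boundary falls immediately after /i/.
σ2/σ3 boundary: cluster /zn/ — the longest permitted-onset suffix is /n/; onset = /n/, preceding coda = /z/.
σ3/σ4 boundary: /htw/; trying suffixes from longest down, /tw/ is the first permitted one, so coda /h/ | onset /tw/.
σ4/σ5 boundary: cluster /gw/ — /gw/ is itself a permitted onset, so the whole cluster goes right; preceding coda = ∅.
σ5/σ6 boundary: /pnpr/; trying suffixes from longest down, /pr/ is the first permitted one, so coda /pn/ | onset /pr/.
Syllabification: gi.ez.nuh.twe.gwepn.pripg.
Syllable 5 is /gwepn/ with coda /pn/, so it is closed.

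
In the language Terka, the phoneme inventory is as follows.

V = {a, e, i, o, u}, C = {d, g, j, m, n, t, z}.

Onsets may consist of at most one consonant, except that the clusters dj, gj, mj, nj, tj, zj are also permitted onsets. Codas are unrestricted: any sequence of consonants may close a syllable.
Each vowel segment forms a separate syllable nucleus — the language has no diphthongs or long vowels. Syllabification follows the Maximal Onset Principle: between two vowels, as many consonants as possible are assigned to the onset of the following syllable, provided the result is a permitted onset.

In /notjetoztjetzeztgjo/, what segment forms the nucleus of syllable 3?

o

Vowels present: o, e, o, e, e, o; each is a nucleus, giving 6 syllables.
The third nucleus (vowel 3 from the left) is /o/.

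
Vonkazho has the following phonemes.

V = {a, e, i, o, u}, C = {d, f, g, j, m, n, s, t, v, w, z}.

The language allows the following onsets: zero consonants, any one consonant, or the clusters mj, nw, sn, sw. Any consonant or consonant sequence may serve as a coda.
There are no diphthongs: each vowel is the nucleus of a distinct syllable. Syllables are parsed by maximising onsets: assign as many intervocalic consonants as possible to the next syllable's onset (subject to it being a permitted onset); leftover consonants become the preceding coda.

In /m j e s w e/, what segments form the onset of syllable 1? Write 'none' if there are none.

mj

Nuclei (vowels): e, e → 2 syllables.
V1 /e/ – V2 /e/: cluster /sw/ — /sw/ is itself a permitted onset, so the whole cluster goes right; preceding coda = ∅.
Result: mje.swe.
Syllable 1 is /mje/: onset /mj/, nucleus /e/, coda ∅.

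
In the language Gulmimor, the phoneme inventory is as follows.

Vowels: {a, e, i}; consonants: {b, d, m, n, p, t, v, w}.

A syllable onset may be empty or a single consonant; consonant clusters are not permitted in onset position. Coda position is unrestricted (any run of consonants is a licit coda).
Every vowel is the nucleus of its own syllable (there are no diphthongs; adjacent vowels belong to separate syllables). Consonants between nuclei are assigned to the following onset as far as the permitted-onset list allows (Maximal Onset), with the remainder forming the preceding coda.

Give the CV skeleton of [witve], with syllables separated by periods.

Vowels present: i, e; each is a nucleus, giving 2 syllables.
σ1/σ2 boundary: /tv/ splits as /t/ + /v/ (/v/ is the longest suffix that is a licit onset).
Syllabification: wit.ve.
Mapping each syllable to C/V: /wit/ → CVC, /ve/ → CV.

CVC.CV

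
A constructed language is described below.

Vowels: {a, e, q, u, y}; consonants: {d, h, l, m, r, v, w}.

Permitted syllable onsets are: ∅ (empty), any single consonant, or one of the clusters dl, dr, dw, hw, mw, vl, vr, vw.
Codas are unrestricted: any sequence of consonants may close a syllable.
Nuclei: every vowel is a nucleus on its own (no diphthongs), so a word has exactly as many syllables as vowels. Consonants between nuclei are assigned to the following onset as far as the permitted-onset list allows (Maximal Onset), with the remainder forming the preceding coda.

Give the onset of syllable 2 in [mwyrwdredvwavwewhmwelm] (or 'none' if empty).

Vowels present: y, e, a, e, e; each is a nucleus, giving 5 syllables.
/y…e/ gap (V1→V2): /rwdr/ — longest licit onset from the right is /dr/, leaving /rw/ as coda.
/e…a/ gap (V2→V3): /dvw/ — longest licit onset from the right is /vw/, leaving /d/ as coda.
/a…e/ gap (V3→V4): /vw/ is a licit onset in full, so it all attaches to the next syllable.
/e…e/ gap (V4→V5): /whmw/ — longest licit onset from the right is /mw/, leaving /wh/ as coda.
Syllabification: mwyrw.dred.vwa.vwewh.mwelm.
Syllable 2 is /dred/: onset /dr/, nucleus /e/, coda /d/.

dr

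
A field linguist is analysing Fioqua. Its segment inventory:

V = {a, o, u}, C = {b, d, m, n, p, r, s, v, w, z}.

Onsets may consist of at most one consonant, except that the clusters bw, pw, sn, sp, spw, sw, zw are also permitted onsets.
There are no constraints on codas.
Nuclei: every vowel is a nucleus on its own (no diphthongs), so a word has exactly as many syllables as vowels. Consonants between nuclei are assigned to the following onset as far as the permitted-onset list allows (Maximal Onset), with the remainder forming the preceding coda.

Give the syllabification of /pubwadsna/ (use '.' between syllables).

The vowels are u, a, a — 3 nuclei, so 3 syllables.
σ1/σ2 boundary: /bw/ is a licit onset in full, so it all attaches to the next syllable.
σ2/σ3 boundary: /dsn/ splits as /d/ + /sn/ (/sn/ is the longest suffix that is a licit onset).

pu.bwad.sna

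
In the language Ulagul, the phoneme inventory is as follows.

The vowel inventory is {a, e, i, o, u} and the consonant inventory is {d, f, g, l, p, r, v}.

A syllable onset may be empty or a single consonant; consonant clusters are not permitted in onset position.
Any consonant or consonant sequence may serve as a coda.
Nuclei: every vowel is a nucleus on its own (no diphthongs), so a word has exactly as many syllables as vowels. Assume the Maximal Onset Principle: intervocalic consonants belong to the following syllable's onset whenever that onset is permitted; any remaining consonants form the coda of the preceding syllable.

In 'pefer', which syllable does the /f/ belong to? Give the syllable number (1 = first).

2

Vowels present: e, e; each is a nucleus, giving 2 syllables.
/e…e/ gap (V1→V2): /f/ is a single consonant, so it becomes the next onset.
Syllabification: pe.fer.
The /f/ is in the onset of syllable 2 (/fer/).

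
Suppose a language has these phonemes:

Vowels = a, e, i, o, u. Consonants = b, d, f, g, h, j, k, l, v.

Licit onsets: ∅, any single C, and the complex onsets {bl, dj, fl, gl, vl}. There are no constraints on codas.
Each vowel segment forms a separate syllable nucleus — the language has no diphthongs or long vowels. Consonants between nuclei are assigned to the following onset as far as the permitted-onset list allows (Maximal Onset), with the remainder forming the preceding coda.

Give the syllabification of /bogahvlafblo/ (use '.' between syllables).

bo.gah.vlaf.blo

Nuclei (vowels): o, a, a, o → 4 syllables.
Between /o/ (V1) and /a/ (V2): /g/ → onset of the next syllable (single consonants are always licit onsets).
Between /a/ (V2) and /a/ (V3): /hvl/; trying suffixes from longest down, /vl/ is the first permitted one, so coda /h/ | onset /vl/.
Between /a/ (V3) and /o/ (V4): cluster /fbl/ — the longest permitted-onset suffix is /bl/; onset = /bl/, preceding coda = /f/.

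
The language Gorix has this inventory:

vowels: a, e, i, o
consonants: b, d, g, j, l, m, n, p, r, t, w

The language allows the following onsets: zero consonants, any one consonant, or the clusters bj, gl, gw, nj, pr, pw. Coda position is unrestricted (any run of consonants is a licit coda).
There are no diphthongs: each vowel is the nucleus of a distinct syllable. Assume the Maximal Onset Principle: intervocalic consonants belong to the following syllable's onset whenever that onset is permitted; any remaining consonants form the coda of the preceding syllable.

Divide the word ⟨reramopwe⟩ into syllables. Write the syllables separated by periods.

re.ra.mo.pwe

The vowels are e, a, o, e — 4 nuclei, so 4 syllables.
/e…a/ gap (V1→V2): /r/ is a single consonant, so it becomes the next onset.
/a…o/ gap (V2→V3): /m/ is a single consonant, so it becomes the next onset.
/o…e/ gap (V3→V4): /pw/ — entire cluster is a permitted onset → onset /pw/, coda ∅.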